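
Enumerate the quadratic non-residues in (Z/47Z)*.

Square k = 1,…,23 (k and 47−k give the same square):
1²=1, 2²=4, 3²=9, 4²=16, 5²=25, 6²=36, 7²≡2, 8²≡17, 9²≡34, 10²≡6, 11²≡27, 12²≡3, 13²≡28, 14²≡8, 15²≡37, 16²≡21, 17²≡7, 18²≡42, 19²≡32, 20²≡24, 21²≡18, 22²≡14, 23²≡12 (mod 47).
The residues are {1, 2, 3, 4, 6, 7, 8, 9, 12, 14, 16, 17, 18, 21, 24, 25, 27, 28, 32, 34, 36, 37, 42}; the non-residues are the remaining 23 nonzero classes.

5,10,11,13,15,19,20,22,23,26,29,30,31,33,35,38,39,40,41,43,44,45,46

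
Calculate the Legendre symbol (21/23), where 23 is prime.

Euler's criterion: (21/23) ≡ 21^11 (mod 23).
21^2 ≡ 4 (mod 23)
21^4 ≡ 16 (mod 23)
21^8 ≡ 3 (mod 23)
21^11 = 21^(8+2+1) ≡ 22 (mod 23).
Result is 22 ≡ −1, so (21/23) = −1.

-1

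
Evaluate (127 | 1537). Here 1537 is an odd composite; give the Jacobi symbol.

Reciprocity: 127 ≡ 3 and 1537 ≡ 1 (mod 4), so (127/1537) = +(1537/127).
Reduce top mod 127: now compute (13/127).
Reciprocity: 13 ≡ 1 and 127 ≡ 3 (mod 4), so (13/127) = +(127/13).
Reduce top mod 13: now compute (10/13).
Pull out 2: since 13 ≡ 5 (mod 8), (2/13) = -1.
Reciprocity: 5 ≡ 1 and 13 ≡ 1 (mod 4), so (5/13) = +(13/5).
Reduce top mod 5: now compute (3/5).
Reciprocity: 3 ≡ 3 and 5 ≡ 1 (mod 4), so (3/5) = +(5/3).
Reduce top mod 3: now compute (2/3).
Pull out 2: since 3 ≡ 3 (mod 8), (2/3) = -1.
Reached (1/3) = 1. Collecting the sign flips along the way, the symbol is +1.

1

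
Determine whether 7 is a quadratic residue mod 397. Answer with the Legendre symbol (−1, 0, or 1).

Reciprocity: 7 ≡ 3 and 397 ≡ 1 (mod 4), so (7/397) = +(397/7).
Reduce top mod 7: now compute (5/7).
Reciprocity: 5 ≡ 1 and 7 ≡ 3 (mod 4), so (5/7) = +(7/5).
Reduce top mod 5: now compute (2/5).
Pull out 2: since 5 ≡ 5 (mod 8), (2/5) = -1.
Reached (1/5) = 1. Collecting the sign flips along the way, the symbol is -1.

-1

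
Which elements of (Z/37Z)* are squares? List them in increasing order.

1, 3, 4, 7, 9, 10, 11, 12, 16, 21, 25, 26, 27, 28, 30, 33, 34, 36

Square k = 1,…,18 (k and 37−k give the same square):
1²=1, 2²=4, 3²=9, 4²=16, 5²=25, 6²=36, 7²≡12, 8²≡27, 9²≡7, 10²≡26, 11²≡10, 12²≡33, 13²≡21, 14²≡11, 15²≡3, 16²≡34, 17²≡30, 18²≡28 (mod 37).
So the quadratic residues mod 37 are {1, 3, 4, 7, 9, 10, 11, 12, 16, 21, 25, 26, 27, 28, 30, 33, 34, 36}.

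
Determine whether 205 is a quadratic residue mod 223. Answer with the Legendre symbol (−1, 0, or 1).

-1

Reciprocity: 205 ≡ 1 and 223 ≡ 3 (mod 4), so (205/223) = +(223/205).
Reduce top mod 205: now compute (18/205).
Pull out 2: since 205 ≡ 5 (mod 8), (2/205) = -1.
Reciprocity: 9 ≡ 1 and 205 ≡ 1 (mod 4), so (9/205) = +(205/9).
Reduce top mod 9: now compute (7/9).
Reciprocity: 7 ≡ 3 and 9 ≡ 1 (mod 4), so (7/9) = +(9/7).
Reduce top mod 7: now compute (2/7).
Pull out 2: since 7 ≡ 7 (mod 8), (2/7) = +1.
Reached (1/7) = 1. Collecting the sign flips along the way, the symbol is -1.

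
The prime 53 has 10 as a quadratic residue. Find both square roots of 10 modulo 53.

53 ≡ 1 (mod 4), so we find a root by search.
Trying successive values, 13² = 169 ≡ 10 (mod 53). The other root is 53 − 13 = 40.

13, 40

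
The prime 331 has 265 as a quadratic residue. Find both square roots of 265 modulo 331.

152, 179

Since 331 ≡ 3 (mod 4), a square root of 265 is 265^((331+1)/4) = 265^83 mod 331.
Repeated squaring: 265^2≡53, 265^4≡161, 265^8≡103, 265^16≡17, 265^32≡289, 265^64≡109 (mod 331).
265^83 = 265^(64+16+2+1) ≡ 179 (mod 331).
Check: 179² = 32041 ≡ 265 (mod 331). The two roots are 152 and 179.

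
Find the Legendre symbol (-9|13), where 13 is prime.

1

Euler's criterion: (-9/13) ≡ 4^6 (mod 13).
4^2 ≡ 3 (mod 13)
4^4 ≡ 9 (mod 13)
4^6 = 4^(4+2) ≡ 1 (mod 13).
Result is 1, so (-9/13) = 1.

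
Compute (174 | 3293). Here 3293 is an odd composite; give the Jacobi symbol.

Pull out 2: since 3293 ≡ 5 (mod 8), (2/3293) = -1.
Reciprocity: 87 ≡ 3 and 3293 ≡ 1 (mod 4), so (87/3293) = +(3293/87).
Reduce top mod 87: now compute (74/87).
Pull out 2: since 87 ≡ 7 (mod 8), (2/87) = +1.
Reciprocity: 37 ≡ 1 and 87 ≡ 3 (mod 4), so (37/87) = +(87/37).
Reduce top mod 37: now compute (13/37).
Reciprocity: 13 ≡ 1 and 37 ≡ 1 (mod 4), so (13/37) = +(37/13).
Reduce top mod 13: now compute (11/13).
Reciprocity: 11 ≡ 3 and 13 ≡ 1 (mod 4), so (11/13) = +(13/11).
Reduce top mod 11: now compute (2/11).
Pull out 2: since 11 ≡ 3 (mod 8), (2/11) = -1.
Reached (1/11) = 1. Collecting the sign flips along the way, the symbol is +1.

1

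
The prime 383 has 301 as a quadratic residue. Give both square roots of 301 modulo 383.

105, 278

Since 383 ≡ 3 (mod 4), a square root of 301 is 301^((383+1)/4) = 301^96 mod 383.
Repeated squaring: 301^2≡213, 301^4≡175, 301^8≡368, 301^16≡225, 301^32≡69, 301^64≡165 (mod 383).
301^96 = 301^(64+32) ≡ 278 (mod 383).
Check: 278² = 77284 ≡ 301 (mod 383). The two roots are 105 and 278.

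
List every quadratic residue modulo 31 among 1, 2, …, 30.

1,2,4,5,7,8,9,10,14,16,18,19,20,25,28

Square k = 1,…,15 (k and 31−k give the same square):
1²=1, 2²=4, 3²=9, 4²=16, 5²=25, 6²≡5, 7²≡18, 8²≡2, 9²≡19, 10²≡7, 11²≡28, 12²≡20, 13²≡14, 14²≡10, 15²≡8 (mod 31).
So the quadratic residues mod 31 are {1, 2, 4, 5, 7, 8, 9, 10, 14, 16, 18, 19, 20, 25, 28}.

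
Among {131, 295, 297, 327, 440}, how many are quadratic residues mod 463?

(131/463) = +1 → QR.
(295/463) = -1 → non-residue.
(297/463) = +1 → QR.
(327/463) = -1 → non-residue.
(440/463) = +1 → QR.
Total quadratic residues among the 5: 3.

3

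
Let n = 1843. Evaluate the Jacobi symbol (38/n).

Pull out 2: since 1843 ≡ 3 (mod 8), (2/1843) = -1.
Reciprocity: 19 ≡ 3 and 1843 ≡ 3 (mod 4), so (19/1843) = −(1843/19).
Reduce top mod 19: now compute (0/19).
Top reduces to 0: gcd > 1, so the symbol is 0.

0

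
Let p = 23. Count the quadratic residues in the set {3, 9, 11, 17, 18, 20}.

(3/23) = +1 → QR.
(9/23) = +1 → QR.
(11/23) = -1 → non-residue.
(17/23) = -1 → non-residue.
(18/23) = +1 → QR.
(20/23) = -1 → non-residue.
Total quadratic residues among the 6: 3.

3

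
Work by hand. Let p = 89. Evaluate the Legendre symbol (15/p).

-1

Reciprocity: 15 ≡ 3 and 89 ≡ 1 (mod 4), so (15/89) = +(89/15).
Reduce top mod 15: now compute (14/15).
Pull out 2: since 15 ≡ 7 (mod 8), (2/15) = +1.
Reciprocity: 7 ≡ 3 and 15 ≡ 3 (mod 4), so (7/15) = −(15/7).
Reduce top mod 7: now compute (1/7).
Reached (1/7) = 1. Collecting the sign flips along the way, the symbol is -1.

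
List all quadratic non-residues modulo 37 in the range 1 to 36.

Square k = 1,…,18 (k and 37−k give the same square):
1²=1, 2²=4, 3²=9, 4²=16, 5²=25, 6²=36, 7²≡12, 8²≡27, 9²≡7, 10²≡26, 11²≡10, 12²≡33, 13²≡21, 14²≡11, 15²≡3, 16²≡34, 17²≡30, 18²≡28 (mod 37).
The residues are {1, 3, 4, 7, 9, 10, 11, 12, 16, 21, 25, 26, 27, 28, 30, 33, 34, 36}; the non-residues are the remaining 18 nonzero classes.

2 5 6 8 13 14 15 17 18 19 20 22 23 24 29 31 32 35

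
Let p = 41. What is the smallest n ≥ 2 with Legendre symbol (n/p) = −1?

(2/41) = +1, so 2 is a residue.
(3/41) = −1, so 3 is the smallest positive non-residue mod 41.

3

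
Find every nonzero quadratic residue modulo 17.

1,2,4,8,9,13,15,16

Square k = 1,…,8 (k and 17−k give the same square):
1²=1, 2²=4, 3²=9, 4²=16, 5²≡8, 6²≡2, 7²≡15, 8²≡13 (mod 17).
So the quadratic residues mod 17 are {1, 2, 4, 8, 9, 13, 15, 16}.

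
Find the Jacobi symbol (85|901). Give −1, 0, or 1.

0

Reciprocity: 85 ≡ 1 and 901 ≡ 1 (mod 4), so (85/901) = +(901/85).
Reduce top mod 85: now compute (51/85).
Reciprocity: 51 ≡ 3 and 85 ≡ 1 (mod 4), so (51/85) = +(85/51).
Reduce top mod 51: now compute (34/51).
Pull out 2: since 51 ≡ 3 (mod 8), (2/51) = -1.
Reciprocity: 17 ≡ 1 and 51 ≡ 3 (mod 4), so (17/51) = +(51/17).
Reduce top mod 17: now compute (0/17).
Top reduces to 0: gcd > 1, so the symbol is 0.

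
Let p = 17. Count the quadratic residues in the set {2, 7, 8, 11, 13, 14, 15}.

(2/17) = +1 → QR.
(7/17) = -1 → non-residue.
(8/17) = +1 → QR.
(11/17) = -1 → non-residue.
(13/17) = +1 → QR.
(14/17) = -1 → non-residue.
(15/17) = +1 → QR.
Total quadratic residues among the 7: 4.

4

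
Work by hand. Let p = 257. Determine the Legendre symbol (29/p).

Euler's criterion: (29/257) ≡ 29^128 (mod 257).
29^2 ≡ 70 (mod 257)
29^4 ≡ 17 (mod 257)
29^8 ≡ 32 (mod 257)
29^16 ≡ 253 (mod 257)
29^32 ≡ 16 (mod 257)
29^64 ≡ 256 (mod 257)
29^128 ≡ 1 (mod 257)
29^128 = 29^(128) ≡ 1 (mod 257).
Result is 1, so (29/257) = 1.

1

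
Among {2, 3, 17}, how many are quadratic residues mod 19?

(2/19) = -1 → non-residue.
(3/19) = -1 → non-residue.
(17/19) = +1 → QR.
Total quadratic residues among the 3: 1.

1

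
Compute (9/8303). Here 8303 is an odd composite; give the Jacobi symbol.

Reciprocity: 9 ≡ 1 and 8303 ≡ 3 (mod 4), so (9/8303) = +(8303/9).
Reduce top mod 9: now compute (5/9).
Reciprocity: 5 ≡ 1 and 9 ≡ 1 (mod 4), so (5/9) = +(9/5).
Reduce top mod 5: now compute (4/5).
Pull out 2^2: since 5 ≡ 5 (mod 8), (2/5) = -1, so (2/5)^2 = +1.
Reached (1/5) = 1. Collecting the sign flips along the way, the symbol is +1.

1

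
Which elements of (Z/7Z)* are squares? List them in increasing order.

Square k = 1,…,3 (k and 7−k give the same square):
1²=1, 2²=4, 3²≡2 (mod 7).
So the quadratic residues mod 7 are {1, 2, 4}.

1 2 4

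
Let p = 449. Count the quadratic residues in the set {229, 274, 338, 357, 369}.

(229/449) = +1 → QR.
(274/449) = +1 → QR.
(338/449) = +1 → QR.
(357/449) = +1 → QR.
(369/449) = +1 → QR.
Total quadratic residues among the 5: 5.

5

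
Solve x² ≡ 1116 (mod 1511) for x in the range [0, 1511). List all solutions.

260, 1251

Since 1511 ≡ 3 (mod 4), a square root of 1116 is 1116^((1511+1)/4) = 1116^378 mod 1511.
Repeated squaring: 1116^2≡392, 1116^4≡1053, 1116^8≡1246, 1116^16≡719, 1116^32≡199, 1116^64≡315, 1116^128≡1010, 1116^256≡175 (mod 1511).
1116^378 = 1116^(256+64+32+16+8+2) ≡ 260 (mod 1511).
Check: 260² = 67600 ≡ 1116 (mod 1511). The two roots are 260 and 1251.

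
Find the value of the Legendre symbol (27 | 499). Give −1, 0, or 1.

Euler's criterion: (27/499) ≡ 27^249 (mod 499).
27^2 ≡ 230 (mod 499)
27^4 ≡ 6 (mod 499)
27^8 ≡ 36 (mod 499)
27^16 ≡ 298 (mod 499)
27^32 ≡ 481 (mod 499)
27^64 ≡ 324 (mod 499)
27^128 ≡ 186 (mod 499)
27^249 = 27^(128+64+32+16+8+1) ≡ 498 (mod 499).
Result is 498 ≡ −1, so (27/499) = −1.

-1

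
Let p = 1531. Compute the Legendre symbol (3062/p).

0

First reduce: 3062 ≡ 0 (mod 1531).
Top reduces to 0: gcd > 1, so the symbol is 0.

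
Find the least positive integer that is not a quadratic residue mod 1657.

(2/1657) = +1, so 2 is a residue.
(3/1657) = +1, so 3 is a residue.
(4/1657) = +1, so 4 is a residue.
(5/1657) = −1, so 5 is the smallest positive non-residue mod 1657.

5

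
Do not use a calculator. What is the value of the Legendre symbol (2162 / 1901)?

First reduce: 2162 ≡ 261 (mod 1901).
Reciprocity: 261 ≡ 1 and 1901 ≡ 1 (mod 4), so (261/1901) = +(1901/261).
Reduce top mod 261: now compute (74/261).
Pull out 2: since 261 ≡ 5 (mod 8), (2/261) = -1.
Reciprocity: 37 ≡ 1 and 261 ≡ 1 (mod 4), so (37/261) = +(261/37).
Reduce top mod 37: now compute (2/37).
Pull out 2: since 37 ≡ 5 (mod 8), (2/37) = -1.
Reached (1/37) = 1. Collecting the sign flips along the way, the symbol is +1.

1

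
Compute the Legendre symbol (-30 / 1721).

-1

First reduce: -30 ≡ 1691 (mod 1721).
Reciprocity: 1691 ≡ 3 and 1721 ≡ 1 (mod 4), so (1691/1721) = +(1721/1691).
Reduce top mod 1691: now compute (30/1691).
Pull out 2: since 1691 ≡ 3 (mod 8), (2/1691) = -1.
Reciprocity: 15 ≡ 3 and 1691 ≡ 3 (mod 4), so (15/1691) = −(1691/15).
Reduce top mod 15: now compute (11/15).
Reciprocity: 11 ≡ 3 and 15 ≡ 3 (mod 4), so (11/15) = −(15/11).
Reduce top mod 11: now compute (4/11).
Pull out 2^2: since 11 ≡ 3 (mod 8), (2/11) = -1, so (2/11)^2 = +1.
Reached (1/11) = 1. Collecting the sign flips along the way, the symbol is -1.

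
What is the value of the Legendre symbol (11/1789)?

Reciprocity: 11 ≡ 3 and 1789 ≡ 1 (mod 4), so (11/1789) = +(1789/11).
Reduce top mod 11: now compute (7/11).
Reciprocity: 7 ≡ 3 and 11 ≡ 3 (mod 4), so (7/11) = −(11/7).
Reduce top mod 7: now compute (4/7).
Pull out 2^2: since 7 ≡ 7 (mod 8), (2/7) = +1, so (2/7)^2 = +1.
Reached (1/7) = 1. Collecting the sign flips along the way, the symbol is -1.

-1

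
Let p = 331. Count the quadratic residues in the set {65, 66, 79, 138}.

1

(65/331) = -1 → non-residue.
(66/331) = -1 → non-residue.
(79/331) = +1 → QR.
(138/331) = -1 → non-residue.
Total quadratic residues among the 4: 1.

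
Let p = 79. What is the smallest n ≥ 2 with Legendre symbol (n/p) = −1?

(2/79) = +1, so 2 is a residue.
(3/79) = −1, so 3 is the smallest positive non-residue mod 79.

3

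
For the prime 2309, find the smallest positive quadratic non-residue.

(2/2309) = −1, so 2 is the smallest positive non-residue mod 2309.

2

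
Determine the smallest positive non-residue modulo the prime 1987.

(2/1987) = −1, so 2 is the smallest positive non-residue mod 1987.

2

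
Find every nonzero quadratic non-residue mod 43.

2 3 5 7 8 12 18 19 20 22 26 27 28 29 30 32 33 34 37 39 42

Square k = 1,…,21 (k and 43−k give the same square):
1²=1, 2²=4, 3²=9, 4²=16, 5²=25, 6²=36, 7²≡6, 8²≡21, 9²≡38, 10²≡14, 11²≡35, 12²≡15, 13²≡40, 14²≡24, 15²≡10, 16²≡41, 17²≡31, 18²≡23, 19²≡17, 20²≡13, 21²≡11 (mod 43).
The residues are {1, 4, 6, 9, 10, 11, 13, 14, 15, 16, 17, 21, 23, 24, 25, 31, 35, 36, 38, 40, 41}; the non-residues are the remaining 21 nonzero classes.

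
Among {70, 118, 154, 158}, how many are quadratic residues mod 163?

2

(70/163) = -1 → non-residue.
(118/163) = +1 → QR.
(154/163) = -1 → non-residue.
(158/163) = +1 → QR.
Total quadratic residues among the 4: 2.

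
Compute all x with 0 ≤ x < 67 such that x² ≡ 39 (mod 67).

Since 67 ≡ 3 (mod 4), a square root of 39 is 39^((67+1)/4) = 39^17 mod 67.
Repeated squaring: 39^2≡47, 39^4≡65, 39^8≡4, 39^16≡16 (mod 67).
39^17 = 39^(16+1) ≡ 21 (mod 67).
Check: 21² = 441 ≡ 39 (mod 67). The two roots are 21 and 46.

21, 46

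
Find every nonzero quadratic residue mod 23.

1, 2, 3, 4, 6, 8, 9, 12, 13, 16, 18

Square k = 1,…,11 (k and 23−k give the same square):
1²=1, 2²=4, 3²=9, 4²=16, 5²≡2, 6²≡13, 7²≡3, 8²≡18, 9²≡12, 10²≡8, 11²≡6 (mod 23).
So the quadratic residues mod 23 are {1, 2, 3, 4, 6, 8, 9, 12, 13, 16, 18}.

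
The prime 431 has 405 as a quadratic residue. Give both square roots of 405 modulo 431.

Since 431 ≡ 3 (mod 4), a square root of 405 is 405^((431+1)/4) = 405^108 mod 431.
Repeated squaring: 405^2≡245, 405^4≡116, 405^8≡95, 405^16≡405, 405^32≡245, 405^64≡116 (mod 431).
405^108 = 405^(64+32+8+4) ≡ 95 (mod 431).
Check: 95² = 9025 ≡ 405 (mod 431). The two roots are 95 and 336.

95, 336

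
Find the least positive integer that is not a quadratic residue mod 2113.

(2/2113) = +1, so 2 is a residue.
(3/2113) = +1, so 3 is a residue.
(4/2113) = +1, so 4 is a residue.
(5/2113) = −1, so 5 is the smallest positive non-residue mod 2113.

5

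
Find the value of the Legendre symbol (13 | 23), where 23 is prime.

Euler's criterion: (13/23) ≡ 13^11 (mod 23).
13^2 ≡ 8 (mod 23)
13^4 ≡ 18 (mod 23)
13^8 ≡ 2 (mod 23)
13^11 = 13^(8+2+1) ≡ 1 (mod 23).
Result is 1, so (13/23) = 1.

1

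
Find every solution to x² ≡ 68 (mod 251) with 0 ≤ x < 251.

Since 251 ≡ 3 (mod 4), a square root of 68 is 68^((251+1)/4) = 68^63 mod 251.
Repeated squaring: 68^2≡106, 68^4≡192, 68^8≡218, 68^16≡85, 68^32≡197 (mod 251).
68^63 = 68^(32+16+8+4+2+1) ≡ 161 (mod 251).
Check: 161² = 25921 ≡ 68 (mod 251). The two roots are 90 and 161.

90, 161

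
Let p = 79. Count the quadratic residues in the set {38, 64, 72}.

3

(38/79) = +1 → QR.
(64/79) = +1 → QR.
(72/79) = +1 → QR.
Total quadratic residues among the 3: 3.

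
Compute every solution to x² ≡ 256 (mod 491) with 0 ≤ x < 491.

16, 475

Since 491 ≡ 3 (mod 4), a square root of 256 is 256^((491+1)/4) = 256^123 mod 491.
Repeated squaring: 256^2≡233, 256^4≡279, 256^8≡263, 256^16≡429, 256^32≡407, 256^64≡182 (mod 491).
256^123 = 256^(64+32+16+8+2+1) ≡ 16 (mod 491).
Check: 16² = 256 ≡ 256 (mod 491). The two roots are 16 and 475.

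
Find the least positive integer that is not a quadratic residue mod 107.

(2/107) = −1, so 2 is the smallest positive non-residue mod 107.

2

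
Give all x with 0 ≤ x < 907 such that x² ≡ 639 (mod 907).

Since 907 ≡ 3 (mod 4), a square root of 639 is 639^((907+1)/4) = 639^227 mod 907.
Repeated squaring: 639^2≡171, 639^4≡217, 639^8≡832, 639^16≡183, 639^32≡837, 639^64≡365, 639^128≡803 (mod 907).
639^227 = 639^(128+64+32+2+1) ≡ 339 (mod 907).
Check: 339² = 114921 ≡ 639 (mod 907). The two roots are 339 and 568.

339, 568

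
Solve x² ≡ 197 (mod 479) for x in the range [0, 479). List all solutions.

26, 453

Since 479 ≡ 3 (mod 4), a square root of 197 is 197^((479+1)/4) = 197^120 mod 479.
Repeated squaring: 197^2≡10, 197^4≡100, 197^8≡420, 197^16≡128, 197^32≡98, 197^64≡24 (mod 479).
197^120 = 197^(64+32+16+8) ≡ 453 (mod 479).
Check: 453² = 205209 ≡ 197 (mod 479). The two roots are 26 and 453.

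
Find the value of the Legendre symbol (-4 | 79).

-1

First reduce: -4 ≡ 75 (mod 79).
Reciprocity: 75 ≡ 3 and 79 ≡ 3 (mod 4), so (75/79) = −(79/75).
Reduce top mod 75: now compute (4/75).
Pull out 2^2: since 75 ≡ 3 (mod 8), (2/75) = -1, so (2/75)^2 = +1.
Reached (1/75) = 1. Collecting the sign flips along the way, the symbol is -1.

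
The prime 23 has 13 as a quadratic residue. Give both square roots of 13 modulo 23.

6, 17

Since 23 ≡ 3 (mod 4), a square root of 13 is 13^((23+1)/4) = 13^6 mod 23.
Repeated squaring: 13^2≡8, 13^4≡18 (mod 23).
13^6 = 13^(4+2) ≡ 6 (mod 23).
Check: 6² = 36 ≡ 13 (mod 23). The two roots are 6 and 17.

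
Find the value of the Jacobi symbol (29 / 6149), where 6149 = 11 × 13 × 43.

1

Reciprocity: 29 ≡ 1 and 6149 ≡ 1 (mod 4), so (29/6149) = +(6149/29).
Reduce top mod 29: now compute (1/29).
Reached (1/29) = 1. Collecting the sign flips along the way, the symbol is +1.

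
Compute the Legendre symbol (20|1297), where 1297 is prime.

-1

Pull out 2^2: since 1297 ≡ 1 (mod 8), (2/1297) = +1, so (2/1297)^2 = +1.
Reciprocity: 5 ≡ 1 and 1297 ≡ 1 (mod 4), so (5/1297) = +(1297/5).
Reduce top mod 5: now compute (2/5).
Pull out 2: since 5 ≡ 5 (mod 8), (2/5) = -1.
Reached (1/5) = 1. Collecting the sign flips along the way, the symbol is -1.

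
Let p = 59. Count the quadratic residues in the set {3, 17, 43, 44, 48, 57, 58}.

4

(3/59) = +1 → QR.
(17/59) = +1 → QR.
(43/59) = -1 → non-residue.
(44/59) = -1 → non-residue.
(48/59) = +1 → QR.
(57/59) = +1 → QR.
(58/59) = -1 → non-residue.
Total quadratic residues among the 7: 4.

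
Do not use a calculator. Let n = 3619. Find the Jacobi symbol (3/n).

Reciprocity: 3 ≡ 3 and 3619 ≡ 3 (mod 4), so (3/3619) = −(3619/3).
Reduce top mod 3: now compute (1/3).
Reached (1/3) = 1. Collecting the sign flips along the way, the symbol is -1.

-1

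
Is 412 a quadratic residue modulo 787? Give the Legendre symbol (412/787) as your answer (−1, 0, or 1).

Euler's criterion: (412/787) ≡ 412^393 (mod 787).
412^2 ≡ 539 (mod 787)
412^4 ≡ 118 (mod 787)
412^8 ≡ 545 (mod 787)
412^16 ≡ 326 (mod 787)
412^32 ≡ 31 (mod 787)
412^64 ≡ 174 (mod 787)
412^128 ≡ 370 (mod 787)
412^256 ≡ 749 (mod 787)
412^393 = 412^(256+128+8+1) ≡ 786 (mod 787).
Result is 786 ≡ −1, so (412/787) = −1.

-1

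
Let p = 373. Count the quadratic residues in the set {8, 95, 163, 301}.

(8/373) = -1 → non-residue.
(95/373) = +1 → QR.
(163/373) = +1 → QR.
(301/373) = -1 → non-residue.
Total quadratic residues among the 4: 2.

2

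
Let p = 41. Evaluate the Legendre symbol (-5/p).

1

First reduce: -5 ≡ 36 (mod 41).
Pull out 2^2: since 41 ≡ 1 (mod 8), (2/41) = +1, so (2/41)^2 = +1.
Reciprocity: 9 ≡ 1 and 41 ≡ 1 (mod 4), so (9/41) = +(41/9).
Reduce top mod 9: now compute (5/9).
Reciprocity: 5 ≡ 1 and 9 ≡ 1 (mod 4), so (5/9) = +(9/5).
Reduce top mod 5: now compute (4/5).
Pull out 2^2: since 5 ≡ 5 (mod 8), (2/5) = -1, so (2/5)^2 = +1.
Reached (1/5) = 1. Collecting the sign flips along the way, the symbol is +1.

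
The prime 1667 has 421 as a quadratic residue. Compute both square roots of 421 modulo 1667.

Since 1667 ≡ 3 (mod 4), a square root of 421 is 421^((1667+1)/4) = 421^417 mod 1667.
Repeated squaring: 421^2≡539, 421^4≡463, 421^8≡993, 421^16≡852, 421^32≡759, 421^64≡966, 421^128≡1303, 421^256≡803 (mod 1667).
421^417 = 421^(256+128+32+1) ≡ 949 (mod 1667).
Check: 949² = 900601 ≡ 421 (mod 1667). The two roots are 718 and 949.

718, 949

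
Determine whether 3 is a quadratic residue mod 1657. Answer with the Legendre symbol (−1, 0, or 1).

Reciprocity: 3 ≡ 3 and 1657 ≡ 1 (mod 4), so (3/1657) = +(1657/3).
Reduce top mod 3: now compute (1/3).
Reached (1/3) = 1. Collecting the sign flips along the way, the symbol is +1.

1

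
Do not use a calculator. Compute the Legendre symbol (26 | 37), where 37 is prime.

Pull out 2: since 37 ≡ 5 (mod 8), (2/37) = -1.
Reciprocity: 13 ≡ 1 and 37 ≡ 1 (mod 4), so (13/37) = +(37/13).
Reduce top mod 13: now compute (11/13).
Reciprocity: 11 ≡ 3 and 13 ≡ 1 (mod 4), so (11/13) = +(13/11).
Reduce top mod 11: now compute (2/11).
Pull out 2: since 11 ≡ 3 (mod 8), (2/11) = -1.
Reached (1/11) = 1. Collecting the sign flips along the way, the symbol is +1.

1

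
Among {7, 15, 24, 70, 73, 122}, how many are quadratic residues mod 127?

(7/127) = -1 → non-residue.
(15/127) = +1 → QR.
(24/127) = -1 → non-residue.
(70/127) = +1 → QR.
(73/127) = +1 → QR.
(122/127) = +1 → QR.
Total quadratic residues among the 6: 4.

4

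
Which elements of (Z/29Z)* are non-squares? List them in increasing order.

2, 3, 8, 10, 11, 12, 14, 15, 17, 18, 19, 21, 26, 27

Square k = 1,…,14 (k and 29−k give the same square):
1²=1, 2²=4, 3²=9, 4²=16, 5²=25, 6²≡7, 7²≡20, 8²≡6, 9²≡23, 10²≡13, 11²≡5, 12²≡28, 13²≡24, 14²≡22 (mod 29).
The residues are {1, 4, 5, 6, 7, 9, 13, 16, 20, 22, 23, 24, 25, 28}; the non-residues are the remaining 14 nonzero classes.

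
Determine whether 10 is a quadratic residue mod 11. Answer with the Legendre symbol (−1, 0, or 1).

-1

Pull out 2: since 11 ≡ 3 (mod 8), (2/11) = -1.
Reciprocity: 5 ≡ 1 and 11 ≡ 3 (mod 4), so (5/11) = +(11/5).
Reduce top mod 5: now compute (1/5).
Reached (1/5) = 1. Collecting the sign flips along the way, the symbol is -1.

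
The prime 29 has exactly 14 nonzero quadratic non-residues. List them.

Square k = 1,…,14 (k and 29−k give the same square):
1²=1, 2²=4, 3²=9, 4²=16, 5²=25, 6²≡7, 7²≡20, 8²≡6, 9²≡23, 10²≡13, 11²≡5, 12²≡28, 13²≡24, 14²≡22 (mod 29).
The residues are {1, 4, 5, 6, 7, 9, 13, 16, 20, 22, 23, 24, 25, 28}; the non-residues are the remaining 14 nonzero classes.

2, 3, 8, 10, 11, 12, 14, 15, 17, 18, 19, 21, 26, 27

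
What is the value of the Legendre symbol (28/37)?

Euler's criterion: (28/37) ≡ 28^18 (mod 37).
28^2 ≡ 7 (mod 37)
28^4 ≡ 12 (mod 37)
28^8 ≡ 33 (mod 37)
28^16 ≡ 16 (mod 37)
28^18 = 28^(16+2) ≡ 1 (mod 37).
Result is 1, so (28/37) = 1.

1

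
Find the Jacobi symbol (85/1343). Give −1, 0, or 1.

0

Reciprocity: 85 ≡ 1 and 1343 ≡ 3 (mod 4), so (85/1343) = +(1343/85).
Reduce top mod 85: now compute (68/85).
Pull out 2^2: since 85 ≡ 5 (mod 8), (2/85) = -1, so (2/85)^2 = +1.
Reciprocity: 17 ≡ 1 and 85 ≡ 1 (mod 4), so (17/85) = +(85/17).
Reduce top mod 17: now compute (0/17).
Top reduces to 0: gcd > 1, so the symbol is 0.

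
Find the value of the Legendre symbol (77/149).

-1

Euler's criterion: (77/149) ≡ 77^74 (mod 149).
77^2 ≡ 118 (mod 149)
77^4 ≡ 67 (mod 149)
77^8 ≡ 19 (mod 149)
77^16 ≡ 63 (mod 149)
77^32 ≡ 95 (mod 149)
77^64 ≡ 85 (mod 149)
77^74 = 77^(64+8+2) ≡ 148 (mod 149).
Result is 148 ≡ −1, so (77/149) = −1.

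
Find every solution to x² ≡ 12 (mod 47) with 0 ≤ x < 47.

23, 24

Since 47 ≡ 3 (mod 4), a square root of 12 is 12^((47+1)/4) = 12^12 mod 47.
Repeated squaring: 12^2≡3, 12^4≡9, 12^8≡34 (mod 47).
12^12 = 12^(8+4) ≡ 24 (mod 47).
Check: 24² = 576 ≡ 12 (mod 47). The two roots are 23 and 24.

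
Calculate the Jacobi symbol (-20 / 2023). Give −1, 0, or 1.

1

First reduce: -20 ≡ 2003 (mod 2023).
Reciprocity: 2003 ≡ 3 and 2023 ≡ 3 (mod 4), so (2003/2023) = −(2023/2003).
Reduce top mod 2003: now compute (20/2003).
Pull out 2^2: since 2003 ≡ 3 (mod 8), (2/2003) = -1, so (2/2003)^2 = +1.
Reciprocity: 5 ≡ 1 and 2003 ≡ 3 (mod 4), so (5/2003) = +(2003/5).
Reduce top mod 5: now compute (3/5).
Reciprocity: 3 ≡ 3 and 5 ≡ 1 (mod 4), so (3/5) = +(5/3).
Reduce top mod 3: now compute (2/3).
Pull out 2: since 3 ≡ 3 (mod 8), (2/3) = -1.
Reached (1/3) = 1. Collecting the sign flips along the way, the symbol is +1.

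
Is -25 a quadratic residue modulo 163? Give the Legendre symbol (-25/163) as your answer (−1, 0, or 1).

-1

Euler's criterion: (-25/163) ≡ 138^81 (mod 163).
138^2 ≡ 136 (mod 163)
138^4 ≡ 77 (mod 163)
138^8 ≡ 61 (mod 163)
138^16 ≡ 135 (mod 163)
138^32 ≡ 132 (mod 163)
138^64 ≡ 146 (mod 163)
138^81 = 138^(64+16+1) ≡ 162 (mod 163).
Result is 162 ≡ −1, so (-25/163) = −1.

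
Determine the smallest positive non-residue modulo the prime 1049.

(2/1049) = +1, so 2 is a residue.
(3/1049) = −1, so 3 is the smallest positive non-residue mod 1049.

3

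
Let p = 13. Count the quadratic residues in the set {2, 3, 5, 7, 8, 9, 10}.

(2/13) = -1 → non-residue.
(3/13) = +1 → QR.
(5/13) = -1 → non-residue.
(7/13) = -1 → non-residue.
(8/13) = -1 → non-residue.
(9/13) = +1 → QR.
(10/13) = +1 → QR.
Total quadratic residues among the 7: 3.

3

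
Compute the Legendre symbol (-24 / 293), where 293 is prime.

First reduce: -24 ≡ 269 (mod 293).
Reciprocity: 269 ≡ 1 and 293 ≡ 1 (mod 4), so (269/293) = +(293/269).
Reduce top mod 269: now compute (24/269).
Pull out 2^3: since 269 ≡ 5 (mod 8), (2/269) = -1, so (2/269)^3 = -1.
Reciprocity: 3 ≡ 3 and 269 ≡ 1 (mod 4), so (3/269) = +(269/3).
Reduce top mod 3: now compute (2/3).
Pull out 2: since 3 ≡ 3 (mod 8), (2/3) = -1.
Reached (1/3) = 1. Collecting the sign flips along the way, the symbol is +1.

1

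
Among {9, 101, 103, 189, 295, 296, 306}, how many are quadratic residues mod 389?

3

(9/389) = +1 → QR.
(101/389) = -1 → non-residue.
(103/389) = -1 → non-residue.
(189/389) = -1 → non-residue.
(295/389) = +1 → QR.
(296/389) = +1 → QR.
(306/389) = -1 → non-residue.
Total quadratic residues among the 7: 3.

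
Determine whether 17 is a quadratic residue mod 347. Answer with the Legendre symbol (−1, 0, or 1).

Euler's criterion: (17/347) ≡ 17^173 (mod 347).
17^2 ≡ 289 (mod 347)
17^4 ≡ 241 (mod 347)
17^8 ≡ 132 (mod 347)
17^16 ≡ 74 (mod 347)
17^32 ≡ 271 (mod 347)
17^64 ≡ 224 (mod 347)
17^128 ≡ 208 (mod 347)
17^173 = 17^(128+32+8+4+1) ≡ 346 (mod 347).
Result is 346 ≡ −1, so (17/347) = −1.

-1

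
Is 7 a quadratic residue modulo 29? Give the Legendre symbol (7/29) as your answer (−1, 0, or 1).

1

Euler's criterion: (7/29) ≡ 7^14 (mod 29).
7^2 ≡ 20 (mod 29)
7^4 ≡ 23 (mod 29)
7^8 ≡ 7 (mod 29)
7^14 = 7^(8+4+2) ≡ 1 (mod 29).
Result is 1, so (7/29) = 1.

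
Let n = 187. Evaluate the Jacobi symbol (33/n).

0

Reciprocity: 33 ≡ 1 and 187 ≡ 3 (mod 4), so (33/187) = +(187/33).
Reduce top mod 33: now compute (22/33).
Pull out 2: since 33 ≡ 1 (mod 8), (2/33) = +1.
Reciprocity: 11 ≡ 3 and 33 ≡ 1 (mod 4), so (11/33) = +(33/11).
Reduce top mod 11: now compute (0/11).
Top reduces to 0: gcd > 1, so the symbol is 0.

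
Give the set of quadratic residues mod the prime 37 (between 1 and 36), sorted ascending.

1, 3, 4, 7, 9, 10, 11, 12, 16, 21, 25, 26, 27, 28, 30, 33, 34, 36

Square k = 1,…,18 (k and 37−k give the same square):
1²=1, 2²=4, 3²=9, 4²=16, 5²=25, 6²=36, 7²≡12, 8²≡27, 9²≡7, 10²≡26, 11²≡10, 12²≡33, 13²≡21, 14²≡11, 15²≡3, 16²≡34, 17²≡30, 18²≡28 (mod 37).
So the quadratic residues mod 37 are {1, 3, 4, 7, 9, 10, 11, 12, 16, 21, 25, 26, 27, 28, 30, 33, 34, 36}.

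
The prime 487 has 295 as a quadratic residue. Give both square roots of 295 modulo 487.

Since 487 ≡ 3 (mod 4), a square root of 295 is 295^((487+1)/4) = 295^122 mod 487.
Repeated squaring: 295^2≡339, 295^4≡476, 295^8≡121, 295^16≡31, 295^32≡474, 295^64≡169 (mod 487).
295^122 = 295^(64+32+16+8+2) ≡ 311 (mod 487).
Check: 311² = 96721 ≡ 295 (mod 487). The two roots are 176 and 311.

176, 311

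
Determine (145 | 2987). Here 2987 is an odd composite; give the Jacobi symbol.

Reciprocity: 145 ≡ 1 and 2987 ≡ 3 (mod 4), so (145/2987) = +(2987/145).
Reduce top mod 145: now compute (87/145).
Reciprocity: 87 ≡ 3 and 145 ≡ 1 (mod 4), so (87/145) = +(145/87).
Reduce top mod 87: now compute (58/87).
Pull out 2: since 87 ≡ 7 (mod 8), (2/87) = +1.
Reciprocity: 29 ≡ 1 and 87 ≡ 3 (mod 4), so (29/87) = +(87/29).
Reduce top mod 29: now compute (0/29).
Top reduces to 0: gcd > 1, so the symbol is 0.

0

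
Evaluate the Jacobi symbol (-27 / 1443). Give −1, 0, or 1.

First reduce: -27 ≡ 1416 (mod 1443).
Pull out 2^3: since 1443 ≡ 3 (mod 8), (2/1443) = -1, so (2/1443)^3 = -1.
Reciprocity: 177 ≡ 1 and 1443 ≡ 3 (mod 4), so (177/1443) = +(1443/177).
Reduce top mod 177: now compute (27/177).
Reciprocity: 27 ≡ 3 and 177 ≡ 1 (mod 4), so (27/177) = +(177/27).
Reduce top mod 27: now compute (15/27).
Reciprocity: 15 ≡ 3 and 27 ≡ 3 (mod 4), so (15/27) = −(27/15).
Reduce top mod 15: now compute (12/15).
Pull out 2^2: since 15 ≡ 7 (mod 8), (2/15) = +1, so (2/15)^2 = +1.
Reciprocity: 3 ≡ 3 and 15 ≡ 3 (mod 4), so (3/15) = −(15/3).
Reduce top mod 3: now compute (0/3).
Top reduces to 0: gcd > 1, so the symbol is 0.

0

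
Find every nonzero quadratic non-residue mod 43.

2 3 5 7 8 12 18 19 20 22 26 27 28 29 30 32 33 34 37 39 42

Square k = 1,…,21 (k and 43−k give the same square):
1²=1, 2²=4, 3²=9, 4²=16, 5²=25, 6²=36, 7²≡6, 8²≡21, 9²≡38, 10²≡14, 11²≡35, 12²≡15, 13²≡40, 14²≡24, 15²≡10, 16²≡41, 17²≡31, 18²≡23, 19²≡17, 20²≡13, 21²≡11 (mod 43).
The residues are {1, 4, 6, 9, 10, 11, 13, 14, 15, 16, 17, 21, 23, 24, 25, 31, 35, 36, 38, 40, 41}; the non-residues are the remaining 21 nonzero classes.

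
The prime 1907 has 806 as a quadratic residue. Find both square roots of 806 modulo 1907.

307, 1600

Since 1907 ≡ 3 (mod 4), a square root of 806 is 806^((1907+1)/4) = 806^477 mod 1907.
Repeated squaring: 806^2≡1256, 806^4≡447, 806^8≡1481, 806^16≡311, 806^32≡1371, 806^64≡1246, 806^128≡218, 806^256≡1756 (mod 1907).
806^477 = 806^(256+128+64+16+8+4+1) ≡ 1600 (mod 1907).
Check: 1600² = 2560000 ≡ 806 (mod 1907). The two roots are 307 and 1600.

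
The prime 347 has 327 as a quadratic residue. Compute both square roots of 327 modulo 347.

158, 189

Since 347 ≡ 3 (mod 4), a square root of 327 is 327^((347+1)/4) = 327^87 mod 347.
Repeated squaring: 327^2≡53, 327^4≡33, 327^8≡48, 327^16≡222, 327^32≡10, 327^64≡100 (mod 347).
327^87 = 327^(64+16+4+2+1) ≡ 158 (mod 347).
Check: 158² = 24964 ≡ 327 (mod 347). The two roots are 158 and 189.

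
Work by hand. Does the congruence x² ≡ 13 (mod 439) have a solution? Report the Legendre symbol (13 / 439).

Reciprocity: 13 ≡ 1 and 439 ≡ 3 (mod 4), so (13/439) = +(439/13).
Reduce top mod 13: now compute (10/13).
Pull out 2: since 13 ≡ 5 (mod 8), (2/13) = -1.
Reciprocity: 5 ≡ 1 and 13 ≡ 1 (mod 4), so (5/13) = +(13/5).
Reduce top mod 5: now compute (3/5).
Reciprocity: 3 ≡ 3 and 5 ≡ 1 (mod 4), so (3/5) = +(5/3).
Reduce top mod 3: now compute (2/3).
Pull out 2: since 3 ≡ 3 (mod 8), (2/3) = -1.
Reached (1/3) = 1. Collecting the sign flips along the way, the symbol is +1.

1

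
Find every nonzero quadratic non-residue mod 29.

2 3 8 10 11 12 14 15 17 18 19 21 26 27

Square k = 1,…,14 (k and 29−k give the same square):
1²=1, 2²=4, 3²=9, 4²=16, 5²=25, 6²≡7, 7²≡20, 8²≡6, 9²≡23, 10²≡13, 11²≡5, 12²≡28, 13²≡24, 14²≡22 (mod 29).
The residues are {1, 4, 5, 6, 7, 9, 13, 16, 20, 22, 23, 24, 25, 28}; the non-residues are the remaining 14 nonzero classes.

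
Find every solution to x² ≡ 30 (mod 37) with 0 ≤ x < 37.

17, 20

37 ≡ 1 (mod 4), so we find a root by search.
Trying successive values, 17² = 289 ≡ 30 (mod 37). The other root is 37 − 17 = 20.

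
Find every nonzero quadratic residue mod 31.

Square k = 1,…,15 (k and 31−k give the same square):
1²=1, 2²=4, 3²=9, 4²=16, 5²=25, 6²≡5, 7²≡18, 8²≡2, 9²≡19, 10²≡7, 11²≡28, 12²≡20, 13²≡14, 14²≡10, 15²≡8 (mod 31).
So the quadratic residues mod 31 are {1, 2, 4, 5, 7, 8, 9, 10, 14, 16, 18, 19, 20, 25, 28}.

1, 2, 4, 5, 7, 8, 9, 10, 14, 16, 18, 19, 20, 25, 28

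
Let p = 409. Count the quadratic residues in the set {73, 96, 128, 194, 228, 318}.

(73/409) = -1 → non-residue.
(96/409) = +1 → QR.
(128/409) = +1 → QR.
(194/409) = -1 → non-residue.
(228/409) = -1 → non-residue.
(318/409) = +1 → QR.
Total quadratic residues among the 6: 3.

3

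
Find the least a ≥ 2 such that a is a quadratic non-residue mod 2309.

2

(2/2309) = −1, so 2 is the smallest positive non-residue mod 2309.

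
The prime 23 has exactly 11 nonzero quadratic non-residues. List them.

Square k = 1,…,11 (k and 23−k give the same square):
1²=1, 2²=4, 3²=9, 4²=16, 5²≡2, 6²≡13, 7²≡3, 8²≡18, 9²≡12, 10²≡8, 11²≡6 (mod 23).
The residues are {1, 2, 3, 4, 6, 8, 9, 12, 13, 16, 18}; the non-residues are the remaining 11 nonzero classes.

5 7 10 11 14 15 17 19 20 21 22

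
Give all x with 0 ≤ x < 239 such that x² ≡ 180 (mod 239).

53, 186

Since 239 ≡ 3 (mod 4), a square root of 180 is 180^((239+1)/4) = 180^60 mod 239.
Repeated squaring: 180^2≡135, 180^4≡61, 180^8≡136, 180^16≡93, 180^32≡45 (mod 239).
180^60 = 180^(32+16+8+4) ≡ 186 (mod 239).
Check: 186² = 34596 ≡ 180 (mod 239). The two roots are 53 and 186.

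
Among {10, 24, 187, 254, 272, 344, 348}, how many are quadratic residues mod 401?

2

(10/401) = +1 → QR.
(24/401) = -1 → non-residue.
(187/401) = -1 → non-residue.
(254/401) = -1 → non-residue.
(272/401) = -1 → non-residue.
(344/401) = +1 → QR.
(348/401) = -1 → non-residue.
Total quadratic residues among the 7: 2.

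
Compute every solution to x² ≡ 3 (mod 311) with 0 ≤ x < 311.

Since 311 ≡ 3 (mod 4), a square root of 3 is 3^((311+1)/4) = 3^78 mod 311.
Repeated squaring: 3^2≡9, 3^4≡81, 3^8≡30, 3^16≡278, 3^32≡156, 3^64≡78 (mod 311).
3^78 = 3^(64+8+4+2) ≡ 25 (mod 311).
Check: 25² = 625 ≡ 3 (mod 311). The two roots are 25 and 286.

25, 286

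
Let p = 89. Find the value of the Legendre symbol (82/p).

Pull out 2: since 89 ≡ 1 (mod 8), (2/89) = +1.
Reciprocity: 41 ≡ 1 and 89 ≡ 1 (mod 4), so (41/89) = +(89/41).
Reduce top mod 41: now compute (7/41).
Reciprocity: 7 ≡ 3 and 41 ≡ 1 (mod 4), so (7/41) = +(41/7).
Reduce top mod 7: now compute (6/7).
Pull out 2: since 7 ≡ 7 (mod 8), (2/7) = +1.
Reciprocity: 3 ≡ 3 and 7 ≡ 3 (mod 4), so (3/7) = −(7/3).
Reduce top mod 3: now compute (1/3).
Reached (1/3) = 1. Collecting the sign flips along the way, the symbol is -1.

-1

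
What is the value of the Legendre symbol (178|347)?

Euler's criterion: (178/347) ≡ 178^173 (mod 347).
178^2 ≡ 107 (mod 347)
178^4 ≡ 345 (mod 347)
178^8 ≡ 4 (mod 347)
178^16 ≡ 16 (mod 347)
178^32 ≡ 256 (mod 347)
178^64 ≡ 300 (mod 347)
178^128 ≡ 127 (mod 347)
178^173 = 178^(128+32+8+4+1) ≡ 346 (mod 347).
Result is 346 ≡ −1, so (178/347) = −1.

-1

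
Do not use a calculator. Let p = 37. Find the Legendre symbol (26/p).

Euler's criterion: (26/37) ≡ 26^18 (mod 37).
26^2 ≡ 10 (mod 37)
26^4 ≡ 26 (mod 37)
26^8 ≡ 10 (mod 37)
26^16 ≡ 26 (mod 37)
26^18 = 26^(16+2) ≡ 1 (mod 37).
Result is 1, so (26/37) = 1.

1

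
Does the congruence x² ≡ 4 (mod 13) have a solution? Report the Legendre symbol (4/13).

1

Pull out 2^2: since 13 ≡ 5 (mod 8), (2/13) = -1, so (2/13)^2 = +1.
Reached (1/13) = 1. Collecting the sign flips along the way, the symbol is +1.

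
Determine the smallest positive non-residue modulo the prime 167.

5

(2/167) = +1, so 2 is a residue.
(3/167) = +1, so 3 is a residue.
(4/167) = +1, so 4 is a residue.
(5/167) = −1, so 5 is the smallest positive non-residue mod 167.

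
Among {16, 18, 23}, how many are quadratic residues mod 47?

2

(16/47) = +1 → QR.
(18/47) = +1 → QR.
(23/47) = -1 → non-residue.
Total quadratic residues among the 3: 2.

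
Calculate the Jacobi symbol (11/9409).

Reciprocity: 11 ≡ 3 and 9409 ≡ 1 (mod 4), so (11/9409) = +(9409/11).
Reduce top mod 11: now compute (4/11).
Pull out 2^2: since 11 ≡ 3 (mod 8), (2/11) = -1, so (2/11)^2 = +1.
Reached (1/11) = 1. Collecting the sign flips along the way, the symbol is +1.

1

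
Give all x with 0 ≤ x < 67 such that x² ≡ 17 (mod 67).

Since 67 ≡ 3 (mod 4), a square root of 17 is 17^((67+1)/4) = 17^17 mod 67.
Repeated squaring: 17^2≡21, 17^4≡39, 17^8≡47, 17^16≡65 (mod 67).
17^17 = 17^(16+1) ≡ 33 (mod 67).
Check: 33² = 1089 ≡ 17 (mod 67). The two roots are 33 and 34.

33, 34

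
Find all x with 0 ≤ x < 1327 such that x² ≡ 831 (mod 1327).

Since 1327 ≡ 3 (mod 4), a square root of 831 is 831^((1327+1)/4) = 831^332 mod 1327.
Repeated squaring: 831^2≡521, 831^4≡733, 831^8≡1181, 831^16≡84, 831^32≡421, 831^64≡750, 831^128≡1179, 831^256≡672 (mod 1327).
831^332 = 831^(256+64+8+4) ≡ 144 (mod 1327).
Check: 144² = 20736 ≡ 831 (mod 1327). The two roots are 144 and 1183.

144, 1183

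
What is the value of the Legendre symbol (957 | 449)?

First reduce: 957 ≡ 59 (mod 449).
Reciprocity: 59 ≡ 3 and 449 ≡ 1 (mod 4), so (59/449) = +(449/59).
Reduce top mod 59: now compute (36/59).
Pull out 2^2: since 59 ≡ 3 (mod 8), (2/59) = -1, so (2/59)^2 = +1.
Reciprocity: 9 ≡ 1 and 59 ≡ 3 (mod 4), so (9/59) = +(59/9).
Reduce top mod 9: now compute (5/9).
Reciprocity: 5 ≡ 1 and 9 ≡ 1 (mod 4), so (5/9) = +(9/5).
Reduce top mod 5: now compute (4/5).
Pull out 2^2: since 5 ≡ 5 (mod 8), (2/5) = -1, so (2/5)^2 = +1.
Reached (1/5) = 1. Collecting the sign flips along the way, the symbol is +1.

1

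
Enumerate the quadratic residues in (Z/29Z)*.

1, 4, 5, 6, 7, 9, 13, 16, 20, 22, 23, 24, 25, 28

Square k = 1,…,14 (k and 29−k give the same square):
1²=1, 2²=4, 3²=9, 4²=16, 5²=25, 6²≡7, 7²≡20, 8²≡6, 9²≡23, 10²≡13, 11²≡5, 12²≡28, 13²≡24, 14²≡22 (mod 29).
So the quadratic residues mod 29 are {1, 4, 5, 6, 7, 9, 13, 16, 20, 22, 23, 24, 25, 28}.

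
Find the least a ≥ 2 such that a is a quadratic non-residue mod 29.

2

(2/29) = −1, so 2 is the smallest positive non-residue mod 29.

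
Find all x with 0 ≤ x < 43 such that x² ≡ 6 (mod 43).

Since 43 ≡ 3 (mod 4), a square root of 6 is 6^((43+1)/4) = 6^11 mod 43.
Repeated squaring: 6^2≡36, 6^4≡6, 6^8≡36 (mod 43).
6^11 = 6^(8+2+1) ≡ 36 (mod 43).
Check: 36² = 1296 ≡ 6 (mod 43). The two roots are 7 and 36.

7, 36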